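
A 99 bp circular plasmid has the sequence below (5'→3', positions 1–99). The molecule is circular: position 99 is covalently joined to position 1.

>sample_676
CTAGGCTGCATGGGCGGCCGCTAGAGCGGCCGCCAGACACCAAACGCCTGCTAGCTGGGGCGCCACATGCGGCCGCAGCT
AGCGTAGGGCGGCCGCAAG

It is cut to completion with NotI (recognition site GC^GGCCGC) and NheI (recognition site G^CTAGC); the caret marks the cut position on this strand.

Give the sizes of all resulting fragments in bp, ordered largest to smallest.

24, 23, 20, 12, 12, 8 bp

NotI sites (GCGGCCGC) start at positions 14, 26, 69, 89.
NotI cuts after base 2 of each site, so after positions 15, 27, 70, 90.
NheI sites (GCTAGC) start at positions 50, 78.
NheI cuts after the first base of each site, so after positions 50, 78.
Combined cut positions: 15, 27, 50, 70, 78, 90.
Circular molecule, 6 cuts → 6 fragments:
  16–27 → 12 bp
  28–50 → 23 bp
  51–70 → 20 bp
  71–78 → 8 bp
  79–90 → 12 bp
  91–99 then 1–15 → 9 + 15 = 24 bp
Sorted largest to smallest: 24, 23, 20, 12, 12, 8 bp.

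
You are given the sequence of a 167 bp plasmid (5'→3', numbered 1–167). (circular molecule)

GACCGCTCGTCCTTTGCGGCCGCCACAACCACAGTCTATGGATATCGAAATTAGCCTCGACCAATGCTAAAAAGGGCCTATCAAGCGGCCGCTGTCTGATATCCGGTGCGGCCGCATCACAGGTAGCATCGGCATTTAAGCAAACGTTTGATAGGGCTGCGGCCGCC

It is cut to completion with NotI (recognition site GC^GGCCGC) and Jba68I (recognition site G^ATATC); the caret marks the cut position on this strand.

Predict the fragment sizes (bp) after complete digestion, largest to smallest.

NotI sites (GCGGCCGC) start at positions 16, 85, 108, 159.
NotI cuts after base 2 of each site, so after positions 17, 86, 109, 160.
Jba68I sites (GATATC) start at positions 41, 98.
Jba68I cuts after the first base of each site, so after positions 41, 98.
Combined cut positions: 17, 41, 86, 98, 109, 160.
Circular molecule, 6 cuts → 6 fragments:
  18–41 → 24 bp
  42–86 → 45 bp
  87–98 → 12 bp
  99–109 → 11 bp
  110–160 → 51 bp
  161–167 then 1–17 → 7 + 17 = 24 bp
Sorted largest to smallest: 51, 45, 24, 24, 12, 11 bp.

51, 45, 24, 24, 12, 11 bp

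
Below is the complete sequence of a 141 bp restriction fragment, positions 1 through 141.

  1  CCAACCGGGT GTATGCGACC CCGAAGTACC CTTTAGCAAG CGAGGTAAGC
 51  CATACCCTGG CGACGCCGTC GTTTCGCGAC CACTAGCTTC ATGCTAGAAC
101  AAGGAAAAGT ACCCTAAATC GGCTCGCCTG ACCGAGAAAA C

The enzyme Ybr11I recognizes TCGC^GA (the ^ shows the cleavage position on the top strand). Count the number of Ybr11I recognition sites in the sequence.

1

TCGCGA occurs starting at position 74.
Ybr11I cuts at 1 site.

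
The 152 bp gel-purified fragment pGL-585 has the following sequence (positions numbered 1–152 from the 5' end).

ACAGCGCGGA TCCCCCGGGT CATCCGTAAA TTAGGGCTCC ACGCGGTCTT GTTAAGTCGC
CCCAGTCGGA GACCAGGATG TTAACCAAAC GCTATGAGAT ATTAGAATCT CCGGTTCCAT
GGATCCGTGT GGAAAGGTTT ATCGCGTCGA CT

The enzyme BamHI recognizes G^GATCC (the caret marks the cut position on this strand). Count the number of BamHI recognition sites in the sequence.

GGATCC occurs starting at positions 8, 121.
BamHI cuts at 2 sites.

2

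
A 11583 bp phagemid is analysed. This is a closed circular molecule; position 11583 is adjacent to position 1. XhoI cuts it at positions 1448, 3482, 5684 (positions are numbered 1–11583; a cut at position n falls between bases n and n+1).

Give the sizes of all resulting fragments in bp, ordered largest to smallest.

Circular molecule, 3 cuts → 3 fragments:
  3482 − 1448 = 2034 bp
  5684 − 3482 = 2202 bp
  wrap: 11583 − 5684 + 1448 = 7347 bp
Sorted largest to smallest: 7347, 2202, 2034 bp.

7347, 2202, 2034 bp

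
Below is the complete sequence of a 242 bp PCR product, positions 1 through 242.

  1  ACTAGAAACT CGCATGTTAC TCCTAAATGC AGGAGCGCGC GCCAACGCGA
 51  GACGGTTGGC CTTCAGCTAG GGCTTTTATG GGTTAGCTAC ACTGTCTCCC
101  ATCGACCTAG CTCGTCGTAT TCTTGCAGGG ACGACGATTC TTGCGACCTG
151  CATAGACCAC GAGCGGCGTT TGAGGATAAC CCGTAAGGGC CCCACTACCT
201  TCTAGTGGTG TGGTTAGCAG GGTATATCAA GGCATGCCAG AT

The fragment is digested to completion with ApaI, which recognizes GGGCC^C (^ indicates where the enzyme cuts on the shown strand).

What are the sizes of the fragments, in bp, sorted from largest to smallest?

The ApaI site (GGGCCC) starts at position 187.
ApaI cuts after base 5 of each site (before the last base), so after position 191.
Linear molecule, 1 cut → 2 fragments:
  1–191 → 191 bp
  192–242 → 51 bp
Sorted largest to smallest: 191, 51 bp.

191, 51 bp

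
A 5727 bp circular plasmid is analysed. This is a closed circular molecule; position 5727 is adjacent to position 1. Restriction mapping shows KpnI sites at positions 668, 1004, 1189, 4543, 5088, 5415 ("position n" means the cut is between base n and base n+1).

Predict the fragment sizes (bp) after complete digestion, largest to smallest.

Circular molecule, 6 cuts → 6 fragments:
  1004 − 668 = 336 bp
  1189 − 1004 = 185 bp
  4543 − 1189 = 3354 bp
  5088 − 4543 = 545 bp
  5415 − 5088 = 327 bp
  wrap: 5727 − 5415 + 668 = 980 bp
Sorted largest to smallest: 3354, 980, 545, 336, 327, 185 bp.

3354, 980, 545, 336, 327, 185 bp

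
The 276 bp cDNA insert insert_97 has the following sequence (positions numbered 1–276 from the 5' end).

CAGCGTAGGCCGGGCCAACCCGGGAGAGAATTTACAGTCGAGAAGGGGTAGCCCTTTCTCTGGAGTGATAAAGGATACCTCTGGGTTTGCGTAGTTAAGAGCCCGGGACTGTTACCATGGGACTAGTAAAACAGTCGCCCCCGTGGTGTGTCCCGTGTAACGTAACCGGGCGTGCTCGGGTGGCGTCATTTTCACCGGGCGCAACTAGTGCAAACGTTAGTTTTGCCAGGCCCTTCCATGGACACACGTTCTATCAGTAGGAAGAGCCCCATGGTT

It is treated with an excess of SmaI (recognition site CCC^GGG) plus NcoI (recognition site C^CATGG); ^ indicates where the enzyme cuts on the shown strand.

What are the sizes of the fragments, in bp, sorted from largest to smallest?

121, 83, 33, 21, 11, 7 bp

SmaI sites (CCCGGG) start at positions 19, 102.
SmaI cuts after base 3 of each site, so after positions 21, 104.
NcoI sites (CCATGG) start at positions 115, 236, 269.
NcoI cuts after the first base of each site, so after positions 115, 236, 269.
Combined cut positions: 21, 104, 115, 236, 269.
Linear molecule, 5 cuts → 6 fragments:
  1–21 → 21 bp
  22–104 → 83 bp
  105–115 → 11 bp
  116–236 → 121 bp
  237–269 → 33 bp
  270–276 → 7 bp
Sorted largest to smallest: 121, 83, 33, 21, 11, 7 bp.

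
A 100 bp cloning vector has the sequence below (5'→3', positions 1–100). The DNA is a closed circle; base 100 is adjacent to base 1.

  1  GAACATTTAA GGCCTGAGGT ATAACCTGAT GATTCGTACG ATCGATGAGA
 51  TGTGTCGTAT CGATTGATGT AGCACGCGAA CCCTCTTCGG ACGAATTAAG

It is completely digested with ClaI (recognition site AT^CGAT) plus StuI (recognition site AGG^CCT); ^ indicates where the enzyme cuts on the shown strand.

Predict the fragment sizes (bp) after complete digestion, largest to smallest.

ClaI sites (ATCGAT) start at positions 41, 59.
ClaI cuts after base 2 of each site, so after positions 42, 60.
The StuI site (AGGCCT) starts at position 10.
StuI cuts after base 3 of each site, so after position 12.
Combined cut positions: 12, 42, 60.
Circular molecule, 3 cuts → 3 fragments:
  13–42 → 30 bp
  43–60 → 18 bp
  61–100 then 1–12 → 40 + 12 = 52 bp
Sorted largest to smallest: 52, 30, 18 bp.

52, 30, 18 bp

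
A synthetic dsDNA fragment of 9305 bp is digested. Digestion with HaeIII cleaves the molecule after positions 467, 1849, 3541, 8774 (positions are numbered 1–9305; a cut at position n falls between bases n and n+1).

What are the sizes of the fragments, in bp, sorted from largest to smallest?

Linear molecule, 4 cuts → 5 fragments:
  467 − 0 = 467 bp
  1849 − 467 = 1382 bp
  3541 − 1849 = 1692 bp
  8774 − 3541 = 5233 bp
  9305 − 8774 = 531 bp
Sorted largest to smallest: 5233, 1692, 1382, 531, 467 bp.

5233, 1692, 1382, 531, 467 bp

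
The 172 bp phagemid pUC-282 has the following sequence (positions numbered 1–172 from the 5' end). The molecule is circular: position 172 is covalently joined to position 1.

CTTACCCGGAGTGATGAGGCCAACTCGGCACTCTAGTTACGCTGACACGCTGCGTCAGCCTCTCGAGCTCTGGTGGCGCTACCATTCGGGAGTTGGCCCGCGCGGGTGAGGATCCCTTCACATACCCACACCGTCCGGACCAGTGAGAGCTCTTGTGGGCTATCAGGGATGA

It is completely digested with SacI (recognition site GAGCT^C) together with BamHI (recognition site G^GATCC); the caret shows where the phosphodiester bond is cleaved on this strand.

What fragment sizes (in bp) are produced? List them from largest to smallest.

90, 41, 41 bp

SacI sites (GAGCTC) start at positions 65, 147.
SacI cuts after base 5 of each site (before the last base), so after positions 69, 151.
The BamHI site (GGATCC) starts at position 110.
BamHI cuts after the first base of each site, so after position 110.
Combined cut positions: 69, 110, 151.
Circular molecule, 3 cuts → 3 fragments:
  70–110 → 41 bp
  111–151 → 41 bp
  152–172 then 1–69 → 21 + 69 = 90 bp
Sorted largest to smallest: 90, 41, 41 bp.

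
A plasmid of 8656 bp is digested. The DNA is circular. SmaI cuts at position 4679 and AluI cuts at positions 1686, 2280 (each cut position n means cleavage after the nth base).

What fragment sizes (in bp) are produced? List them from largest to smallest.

5663, 2399, 594 bp

Combined cut positions (sorted): 1686, 2280, 4679.
Circular molecule, 3 cuts → 3 fragments:
  2280 − 1686 = 594 bp
  4679 − 2280 = 2399 bp
  wrap: 8656 − 4679 + 1686 = 5663 bp
Sorted largest to smallest: 5663, 2399, 594 bp.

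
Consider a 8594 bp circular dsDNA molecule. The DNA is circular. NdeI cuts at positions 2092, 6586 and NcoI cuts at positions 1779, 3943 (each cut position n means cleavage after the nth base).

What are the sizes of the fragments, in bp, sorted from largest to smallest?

3787, 2643, 1851, 313 bp

Combined cut positions (sorted): 1779, 2092, 3943, 6586.
Circular molecule, 4 cuts → 4 fragments:
  2092 − 1779 = 313 bp
  3943 − 2092 = 1851 bp
  6586 − 3943 = 2643 bp
  wrap: 8594 − 6586 + 1779 = 3787 bp
Sorted largest to smallest: 3787, 2643, 1851, 313 bp.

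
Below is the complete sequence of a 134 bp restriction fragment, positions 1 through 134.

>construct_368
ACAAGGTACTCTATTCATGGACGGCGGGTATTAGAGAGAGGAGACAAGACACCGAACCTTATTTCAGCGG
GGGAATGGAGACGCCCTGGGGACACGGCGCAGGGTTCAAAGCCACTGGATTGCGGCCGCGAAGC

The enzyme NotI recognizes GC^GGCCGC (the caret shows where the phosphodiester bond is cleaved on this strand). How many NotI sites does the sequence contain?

GCGGCCGC occurs starting at position 122.
NotI cuts at 1 site.

1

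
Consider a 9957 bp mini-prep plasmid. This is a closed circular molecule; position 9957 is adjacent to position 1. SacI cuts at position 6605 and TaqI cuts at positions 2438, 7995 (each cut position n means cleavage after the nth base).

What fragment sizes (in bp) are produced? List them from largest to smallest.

4400, 4167, 1390 bp

Combined cut positions (sorted): 2438, 6605, 7995.
Circular molecule, 3 cuts → 3 fragments:
  6605 − 2438 = 4167 bp
  7995 − 6605 = 1390 bp
  wrap: 9957 − 7995 + 2438 = 4400 bp
Sorted largest to smallest: 4400, 4167, 1390 bp.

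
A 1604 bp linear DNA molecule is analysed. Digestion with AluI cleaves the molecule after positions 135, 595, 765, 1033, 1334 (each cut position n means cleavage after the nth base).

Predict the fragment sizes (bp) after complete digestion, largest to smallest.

Linear molecule, 5 cuts → 6 fragments:
  135 − 0 = 135 bp
  595 − 135 = 460 bp
  765 − 595 = 170 bp
  1033 − 765 = 268 bp
  1334 − 1033 = 301 bp
  1604 − 1334 = 270 bp
Sorted largest to smallest: 460, 301, 270, 268, 170, 135 bp.

460, 301, 270, 268, 170, 135 bp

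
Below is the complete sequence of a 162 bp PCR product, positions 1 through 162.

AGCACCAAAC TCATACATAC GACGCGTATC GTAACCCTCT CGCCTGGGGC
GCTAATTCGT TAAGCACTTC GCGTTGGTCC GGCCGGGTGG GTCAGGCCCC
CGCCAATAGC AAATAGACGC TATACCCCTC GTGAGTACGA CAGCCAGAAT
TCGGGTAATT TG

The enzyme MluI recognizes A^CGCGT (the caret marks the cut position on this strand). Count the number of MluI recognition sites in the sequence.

1

ACGCGT occurs starting at position 22.
MluI cuts at 1 site.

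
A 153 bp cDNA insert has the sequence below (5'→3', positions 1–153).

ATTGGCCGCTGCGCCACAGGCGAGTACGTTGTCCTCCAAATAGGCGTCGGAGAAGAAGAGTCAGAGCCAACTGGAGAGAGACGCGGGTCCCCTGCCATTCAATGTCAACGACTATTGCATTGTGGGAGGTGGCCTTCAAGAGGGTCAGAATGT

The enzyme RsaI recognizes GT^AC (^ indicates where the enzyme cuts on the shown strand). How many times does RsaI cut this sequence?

GTAC occurs starting at position 24.
RsaI cuts at 1 site.

1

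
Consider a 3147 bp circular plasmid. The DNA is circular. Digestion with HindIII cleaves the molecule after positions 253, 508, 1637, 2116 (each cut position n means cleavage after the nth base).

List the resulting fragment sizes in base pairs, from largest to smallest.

Circular molecule, 4 cuts → 4 fragments:
  508 − 253 = 255 bp
  1637 − 508 = 1129 bp
  2116 − 1637 = 479 bp
  wrap: 3147 − 2116 + 253 = 1284 bp
Sorted largest to smallest: 1284, 1129, 479, 255 bp.

1284, 1129, 479, 255 bp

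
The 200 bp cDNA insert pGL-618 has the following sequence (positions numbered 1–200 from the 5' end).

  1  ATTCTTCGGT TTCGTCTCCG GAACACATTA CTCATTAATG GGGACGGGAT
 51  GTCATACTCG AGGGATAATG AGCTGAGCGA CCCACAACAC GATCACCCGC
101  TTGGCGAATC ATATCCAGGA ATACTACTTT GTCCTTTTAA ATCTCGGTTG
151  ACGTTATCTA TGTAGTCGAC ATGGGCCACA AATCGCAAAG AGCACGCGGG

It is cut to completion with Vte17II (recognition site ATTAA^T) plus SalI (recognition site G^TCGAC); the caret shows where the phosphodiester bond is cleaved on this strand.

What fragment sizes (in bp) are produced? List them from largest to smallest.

127, 38, 35 bp

The Vte17II site (ATTAAT) starts at position 34.
Vte17II cuts after base 5 of each site (before the last base), so after position 38.
The SalI site (GTCGAC) starts at position 165.
SalI cuts after the first base of each site, so after position 165.
Combined cut positions: 38, 165.
Linear molecule, 2 cuts → 3 fragments:
  1–38 → 38 bp
  39–165 → 127 bp
  166–200 → 35 bp
Sorted largest to smallest: 127, 38, 35 bp.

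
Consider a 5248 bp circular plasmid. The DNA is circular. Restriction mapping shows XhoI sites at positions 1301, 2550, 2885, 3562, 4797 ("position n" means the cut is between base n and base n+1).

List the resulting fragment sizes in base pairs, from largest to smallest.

1752, 1249, 1235, 677, 335 bp

Circular molecule, 5 cuts → 5 fragments:
  2550 − 1301 = 1249 bp
  2885 − 2550 = 335 bp
  3562 − 2885 = 677 bp
  4797 − 3562 = 1235 bp
  wrap: 5248 − 4797 + 1301 = 1752 bp
Sorted largest to smallest: 1752, 1249, 1235, 677, 335 bp.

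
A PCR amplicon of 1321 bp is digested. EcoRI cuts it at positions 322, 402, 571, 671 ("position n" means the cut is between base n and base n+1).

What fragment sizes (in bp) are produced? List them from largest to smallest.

650, 322, 169, 100, 80 bp

Linear molecule, 4 cuts → 5 fragments:
  322 − 0 = 322 bp
  402 − 322 = 80 bp
  571 − 402 = 169 bp
  671 − 571 = 100 bp
  1321 − 671 = 650 bp
Sorted largest to smallest: 650, 322, 169, 100, 80 bp.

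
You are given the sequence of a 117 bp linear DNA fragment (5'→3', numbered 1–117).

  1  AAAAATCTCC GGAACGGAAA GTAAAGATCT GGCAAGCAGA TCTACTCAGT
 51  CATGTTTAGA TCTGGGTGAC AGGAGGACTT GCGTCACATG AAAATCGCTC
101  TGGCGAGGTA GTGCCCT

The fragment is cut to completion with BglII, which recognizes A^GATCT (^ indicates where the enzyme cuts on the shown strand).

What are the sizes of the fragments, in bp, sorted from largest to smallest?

BglII sites (AGATCT) start at positions 25, 38, 58.
BglII cuts after the first base of each site, so after positions 25, 38, 58.
Linear molecule, 3 cuts → 4 fragments:
  1–25 → 25 bp
  26–38 → 13 bp
  39–58 → 20 bp
  59–117 → 59 bp
Sorted largest to smallest: 59, 25, 20, 13 bp.

59, 25, 20, 13 bp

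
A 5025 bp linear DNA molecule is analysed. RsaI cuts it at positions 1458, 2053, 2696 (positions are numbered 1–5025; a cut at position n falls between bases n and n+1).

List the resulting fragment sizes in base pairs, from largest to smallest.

2329, 1458, 643, 595 bp

Linear molecule, 3 cuts → 4 fragments:
  1458 − 0 = 1458 bp
  2053 − 1458 = 595 bp
  2696 − 2053 = 643 bp
  5025 − 2696 = 2329 bp
Sorted largest to smallest: 2329, 1458, 643, 595 bp.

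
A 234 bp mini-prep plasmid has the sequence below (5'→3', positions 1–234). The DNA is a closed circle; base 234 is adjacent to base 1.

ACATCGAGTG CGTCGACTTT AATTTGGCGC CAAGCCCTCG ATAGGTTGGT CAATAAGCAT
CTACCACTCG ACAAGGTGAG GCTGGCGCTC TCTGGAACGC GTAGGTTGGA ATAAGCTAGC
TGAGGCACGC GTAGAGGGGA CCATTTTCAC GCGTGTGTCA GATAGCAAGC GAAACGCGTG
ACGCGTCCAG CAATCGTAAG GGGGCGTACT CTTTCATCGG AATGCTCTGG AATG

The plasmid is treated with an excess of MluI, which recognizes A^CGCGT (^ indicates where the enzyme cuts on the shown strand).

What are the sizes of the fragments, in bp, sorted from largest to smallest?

150, 30, 25, 22, 7 bp

MluI sites (ACGCGT) start at positions 97, 127, 149, 174, 181.
MluI cuts after the first base of each site, so after positions 97, 127, 149, 174, 181.
Circular molecule, 5 cuts → 5 fragments:
  98–127 → 30 bp
  128–149 → 22 bp
  150–174 → 25 bp
  175–181 → 7 bp
  182–234 then 1–97 → 53 + 97 = 150 bp
Sorted largest to smallest: 150, 30, 25, 22, 7 bp.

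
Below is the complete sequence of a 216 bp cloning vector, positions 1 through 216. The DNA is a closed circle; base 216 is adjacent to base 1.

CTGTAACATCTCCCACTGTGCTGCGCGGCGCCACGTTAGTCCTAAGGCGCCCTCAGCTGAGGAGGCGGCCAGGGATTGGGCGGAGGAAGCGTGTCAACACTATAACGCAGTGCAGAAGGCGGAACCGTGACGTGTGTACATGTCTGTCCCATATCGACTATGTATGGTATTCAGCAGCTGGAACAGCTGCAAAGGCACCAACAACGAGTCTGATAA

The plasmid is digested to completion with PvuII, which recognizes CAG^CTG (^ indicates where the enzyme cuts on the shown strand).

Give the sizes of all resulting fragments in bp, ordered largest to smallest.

PvuII sites (CAGCTG) start at positions 54, 175, 184.
PvuII cuts after base 3 of each site, so after positions 56, 177, 186.
Circular molecule, 3 cuts → 3 fragments:
  57–177 → 121 bp
  178–186 → 9 bp
  187–216 then 1–56 → 30 + 56 = 86 bp
Sorted largest to smallest: 121, 86, 9 bp.

121, 86, 9 bp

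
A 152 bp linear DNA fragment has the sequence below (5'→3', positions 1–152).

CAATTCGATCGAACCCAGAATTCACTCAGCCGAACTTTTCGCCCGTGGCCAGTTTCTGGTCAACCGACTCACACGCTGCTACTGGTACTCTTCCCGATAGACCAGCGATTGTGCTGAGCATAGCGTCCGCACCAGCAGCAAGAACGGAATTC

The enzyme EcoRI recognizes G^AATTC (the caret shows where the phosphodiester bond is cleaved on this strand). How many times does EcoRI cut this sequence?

GAATTC occurs starting at positions 18, 147.
EcoRI cuts at 2 sites.

2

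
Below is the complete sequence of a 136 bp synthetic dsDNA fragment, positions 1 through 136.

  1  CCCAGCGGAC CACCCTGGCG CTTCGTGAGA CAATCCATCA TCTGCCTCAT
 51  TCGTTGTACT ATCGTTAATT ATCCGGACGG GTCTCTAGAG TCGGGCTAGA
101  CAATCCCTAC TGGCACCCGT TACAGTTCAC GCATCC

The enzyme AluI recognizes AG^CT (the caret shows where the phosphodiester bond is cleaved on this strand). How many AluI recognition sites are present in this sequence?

0

No occurrence of AGCT is present in the sequence.
AluI does not cut: 0 sites.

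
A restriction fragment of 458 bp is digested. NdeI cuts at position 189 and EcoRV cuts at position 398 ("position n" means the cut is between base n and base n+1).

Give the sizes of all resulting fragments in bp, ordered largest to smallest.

Combined cut positions (sorted): 189, 398.
Linear molecule, 2 cuts → 3 fragments:
  189 − 0 = 189 bp
  398 − 189 = 209 bp
  458 − 398 = 60 bp
Sorted largest to smallest: 209, 189, 60 bp.

209, 189, 60 bp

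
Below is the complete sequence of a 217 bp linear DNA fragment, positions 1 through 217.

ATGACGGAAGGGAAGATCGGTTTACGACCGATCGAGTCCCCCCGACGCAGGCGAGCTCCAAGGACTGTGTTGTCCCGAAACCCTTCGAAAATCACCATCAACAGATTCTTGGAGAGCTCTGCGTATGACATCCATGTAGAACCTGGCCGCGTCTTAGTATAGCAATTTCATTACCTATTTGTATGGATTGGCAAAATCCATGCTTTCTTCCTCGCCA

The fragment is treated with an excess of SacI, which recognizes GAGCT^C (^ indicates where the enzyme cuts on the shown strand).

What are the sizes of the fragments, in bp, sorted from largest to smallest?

99, 61, 57 bp

SacI sites (GAGCTC) start at positions 53, 114.
SacI cuts after base 5 of each site (before the last base), so after positions 57, 118.
Linear molecule, 2 cuts → 3 fragments:
  1–57 → 57 bp
  58–118 → 61 bp
  119–217 → 99 bp
Sorted largest to smallest: 99, 61, 57 bp.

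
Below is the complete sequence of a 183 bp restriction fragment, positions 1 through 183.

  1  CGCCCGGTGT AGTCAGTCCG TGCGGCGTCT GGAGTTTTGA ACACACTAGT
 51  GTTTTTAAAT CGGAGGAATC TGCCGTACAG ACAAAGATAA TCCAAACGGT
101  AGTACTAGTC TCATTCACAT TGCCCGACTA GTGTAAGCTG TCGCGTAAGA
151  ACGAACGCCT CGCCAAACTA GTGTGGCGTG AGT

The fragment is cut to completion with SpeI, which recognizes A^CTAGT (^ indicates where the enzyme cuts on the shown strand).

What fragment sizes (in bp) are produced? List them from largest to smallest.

59, 45, 40, 23, 16 bp

SpeI sites (ACTAGT) start at positions 45, 104, 127, 167.
SpeI cuts after the first base of each site, so after positions 45, 104, 127, 167.
Linear molecule, 4 cuts → 5 fragments:
  1–45 → 45 bp
  46–104 → 59 bp
  105–127 → 23 bp
  128–167 → 40 bp
  168–183 → 16 bp
Sorted largest to smallest: 59, 45, 40, 23, 16 bp.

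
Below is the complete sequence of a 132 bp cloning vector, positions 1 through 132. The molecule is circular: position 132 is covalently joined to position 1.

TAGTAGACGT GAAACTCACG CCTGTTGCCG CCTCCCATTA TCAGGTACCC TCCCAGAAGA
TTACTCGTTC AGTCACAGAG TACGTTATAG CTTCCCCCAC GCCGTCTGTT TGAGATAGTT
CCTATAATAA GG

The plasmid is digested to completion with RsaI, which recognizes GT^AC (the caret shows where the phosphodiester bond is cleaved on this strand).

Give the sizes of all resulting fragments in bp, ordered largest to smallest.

RsaI sites (GTAC) start at positions 45, 80.
RsaI cuts after base 2 of each site, so after positions 46, 81.
Circular molecule, 2 cuts → 2 fragments:
  47–81 → 35 bp
  82–132 then 1–46 → 51 + 46 = 97 bp
Sorted largest to smallest: 97, 35 bp.

97, 35 bp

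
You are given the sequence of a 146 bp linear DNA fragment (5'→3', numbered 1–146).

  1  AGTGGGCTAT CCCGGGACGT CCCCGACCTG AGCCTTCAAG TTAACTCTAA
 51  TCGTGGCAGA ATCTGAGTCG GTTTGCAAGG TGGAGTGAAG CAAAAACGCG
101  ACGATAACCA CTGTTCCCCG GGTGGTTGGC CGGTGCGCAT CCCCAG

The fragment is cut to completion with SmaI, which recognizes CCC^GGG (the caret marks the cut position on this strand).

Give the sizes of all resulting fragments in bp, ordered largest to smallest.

SmaI sites (CCCGGG) start at positions 11, 117.
SmaI cuts after base 3 of each site, so after positions 13, 119.
Linear molecule, 2 cuts → 3 fragments:
  1–13 → 13 bp
  14–119 → 106 bp
  120–146 → 27 bp
Sorted largest to smallest: 106, 27, 13 bp.

106, 27, 13 bp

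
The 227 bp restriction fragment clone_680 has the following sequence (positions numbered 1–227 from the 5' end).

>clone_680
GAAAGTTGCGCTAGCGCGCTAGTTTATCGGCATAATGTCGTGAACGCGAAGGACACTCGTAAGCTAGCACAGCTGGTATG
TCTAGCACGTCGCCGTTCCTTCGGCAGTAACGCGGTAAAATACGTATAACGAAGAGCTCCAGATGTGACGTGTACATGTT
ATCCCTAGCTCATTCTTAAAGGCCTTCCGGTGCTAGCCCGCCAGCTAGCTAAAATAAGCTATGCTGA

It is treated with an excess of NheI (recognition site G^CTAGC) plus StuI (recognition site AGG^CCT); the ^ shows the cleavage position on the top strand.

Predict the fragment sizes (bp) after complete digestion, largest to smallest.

NheI sites (GCTAGC) start at positions 10, 63, 192, 204.
NheI cuts after the first base of each site, so after positions 10, 63, 192, 204.
The StuI site (AGGCCT) starts at position 180.
StuI cuts after base 3 of each site, so after position 182.
Combined cut positions: 10, 63, 182, 192, 204.
Linear molecule, 5 cuts → 6 fragments:
  1–10 → 10 bp
  11–63 → 53 bp
  64–182 → 119 bp
  183–192 → 10 bp
  193–204 → 12 bp
  205–227 → 23 bp
Sorted largest to smallest: 119, 53, 23, 12, 10, 10 bp.

119, 53, 23, 12, 10, 10 bp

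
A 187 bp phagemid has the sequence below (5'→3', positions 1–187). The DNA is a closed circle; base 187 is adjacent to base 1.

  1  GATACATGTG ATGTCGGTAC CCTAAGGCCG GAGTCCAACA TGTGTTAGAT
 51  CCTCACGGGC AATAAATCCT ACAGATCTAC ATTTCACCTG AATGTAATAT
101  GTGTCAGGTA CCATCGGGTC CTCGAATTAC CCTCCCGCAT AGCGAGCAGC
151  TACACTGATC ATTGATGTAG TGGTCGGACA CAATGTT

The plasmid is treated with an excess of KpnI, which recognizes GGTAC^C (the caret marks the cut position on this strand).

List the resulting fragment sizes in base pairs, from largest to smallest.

96, 91 bp

KpnI sites (GGTACC) start at positions 16, 107.
KpnI cuts after base 5 of each site (before the last base), so after positions 20, 111.
Circular molecule, 2 cuts → 2 fragments:
  21–111 → 91 bp
  112–187 then 1–20 → 76 + 20 = 96 bp
Sorted largest to smallest: 96, 91 bp.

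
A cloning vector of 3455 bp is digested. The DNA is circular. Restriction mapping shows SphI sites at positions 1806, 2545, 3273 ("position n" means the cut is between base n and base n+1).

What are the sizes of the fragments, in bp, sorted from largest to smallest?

1988, 739, 728 bp

Circular molecule, 3 cuts → 3 fragments:
  2545 − 1806 = 739 bp
  3273 − 2545 = 728 bp
  wrap: 3455 − 3273 + 1806 = 1988 bp
Sorted largest to smallest: 1988, 739, 728 bp.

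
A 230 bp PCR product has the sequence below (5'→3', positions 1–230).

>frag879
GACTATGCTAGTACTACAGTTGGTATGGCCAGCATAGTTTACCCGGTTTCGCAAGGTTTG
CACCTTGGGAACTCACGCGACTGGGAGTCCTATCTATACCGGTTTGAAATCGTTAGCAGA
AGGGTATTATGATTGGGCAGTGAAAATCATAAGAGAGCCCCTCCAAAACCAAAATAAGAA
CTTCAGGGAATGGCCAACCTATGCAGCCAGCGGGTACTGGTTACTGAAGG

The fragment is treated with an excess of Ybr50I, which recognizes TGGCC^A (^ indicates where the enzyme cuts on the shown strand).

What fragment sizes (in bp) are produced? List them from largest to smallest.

Ybr50I sites (TGGCCA) start at positions 26, 191.
Ybr50I cuts after base 5 of each site (before the last base), so after positions 30, 195.
Linear molecule, 2 cuts → 3 fragments:
  1–30 → 30 bp
  31–195 → 165 bp
  196–230 → 35 bp
Sorted largest to smallest: 165, 35, 30 bp.

165, 35, 30 bp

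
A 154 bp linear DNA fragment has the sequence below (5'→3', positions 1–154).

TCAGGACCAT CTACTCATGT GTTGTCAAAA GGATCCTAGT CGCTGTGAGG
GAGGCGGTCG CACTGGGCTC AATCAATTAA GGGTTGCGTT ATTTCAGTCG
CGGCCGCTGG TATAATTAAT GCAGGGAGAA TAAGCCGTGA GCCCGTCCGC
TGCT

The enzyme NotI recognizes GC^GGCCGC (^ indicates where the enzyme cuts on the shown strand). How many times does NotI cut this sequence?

GCGGCCGC occurs starting at position 100.
NotI cuts at 1 site.

1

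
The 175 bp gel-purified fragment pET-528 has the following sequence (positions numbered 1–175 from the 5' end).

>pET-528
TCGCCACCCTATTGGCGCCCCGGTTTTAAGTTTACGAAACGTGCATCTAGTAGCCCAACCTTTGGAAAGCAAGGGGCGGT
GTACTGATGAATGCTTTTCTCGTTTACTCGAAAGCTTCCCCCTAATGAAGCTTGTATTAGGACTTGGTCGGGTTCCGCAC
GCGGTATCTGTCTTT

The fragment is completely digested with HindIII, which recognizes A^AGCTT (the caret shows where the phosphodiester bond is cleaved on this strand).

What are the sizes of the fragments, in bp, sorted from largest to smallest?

112, 47, 16 bp

HindIII sites (AAGCTT) start at positions 112, 128.
HindIII cuts after the first base of each site, so after positions 112, 128.
Linear molecule, 2 cuts → 3 fragments:
  1–112 → 112 bp
  113–128 → 16 bp
  129–175 → 47 bp
Sorted largest to smallest: 112, 47, 16 bp.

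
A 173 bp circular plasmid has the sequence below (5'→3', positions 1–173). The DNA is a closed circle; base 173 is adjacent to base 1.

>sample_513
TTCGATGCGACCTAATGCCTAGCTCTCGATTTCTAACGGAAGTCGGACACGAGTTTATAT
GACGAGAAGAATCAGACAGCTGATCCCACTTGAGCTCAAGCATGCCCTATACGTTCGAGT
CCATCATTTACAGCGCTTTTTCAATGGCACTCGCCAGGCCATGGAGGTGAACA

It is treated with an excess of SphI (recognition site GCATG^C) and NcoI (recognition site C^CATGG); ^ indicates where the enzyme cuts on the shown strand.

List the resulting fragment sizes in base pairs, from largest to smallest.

118, 55 bp

The SphI site (GCATGC) starts at position 100.
SphI cuts after base 5 of each site (before the last base), so after position 104.
The NcoI site (CCATGG) starts at position 159.
NcoI cuts after the first base of each site, so after position 159.
Combined cut positions: 104, 159.
Circular molecule, 2 cuts → 2 fragments:
  105–159 → 55 bp
  160–173 then 1–104 → 14 + 104 = 118 bp
Sorted largest to smallest: 118, 55 bp.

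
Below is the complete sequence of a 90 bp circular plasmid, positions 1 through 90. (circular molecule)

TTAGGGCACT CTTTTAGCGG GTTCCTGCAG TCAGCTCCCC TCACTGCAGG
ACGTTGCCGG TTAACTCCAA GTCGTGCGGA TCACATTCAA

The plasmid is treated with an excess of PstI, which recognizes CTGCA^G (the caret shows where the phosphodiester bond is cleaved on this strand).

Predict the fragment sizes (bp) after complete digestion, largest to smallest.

PstI sites (CTGCAG) start at positions 25, 44.
PstI cuts after base 5 of each site (before the last base), so after positions 29, 48.
Circular molecule, 2 cuts → 2 fragments:
  30–48 → 19 bp
  49–90 then 1–29 → 42 + 29 = 71 bp
Sorted largest to smallest: 71, 19 bp.

71, 19 bp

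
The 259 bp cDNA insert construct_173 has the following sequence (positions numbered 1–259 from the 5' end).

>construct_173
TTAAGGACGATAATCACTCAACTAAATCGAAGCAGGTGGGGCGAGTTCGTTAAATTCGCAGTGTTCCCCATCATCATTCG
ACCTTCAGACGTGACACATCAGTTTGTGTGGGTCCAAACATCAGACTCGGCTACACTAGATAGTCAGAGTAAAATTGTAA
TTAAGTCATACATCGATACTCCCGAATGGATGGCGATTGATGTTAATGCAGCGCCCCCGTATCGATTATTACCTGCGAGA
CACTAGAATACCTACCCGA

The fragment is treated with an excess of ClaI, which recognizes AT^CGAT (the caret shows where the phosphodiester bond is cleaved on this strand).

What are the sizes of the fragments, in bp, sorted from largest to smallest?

ClaI sites (ATCGAT) start at positions 172, 221.
ClaI cuts after base 2 of each site, so after positions 173, 222.
Linear molecule, 2 cuts → 3 fragments:
  1–173 → 173 bp
  174–222 → 49 bp
  223–259 → 37 bp
Sorted largest to smallest: 173, 49, 37 bp.

173, 49, 37 bp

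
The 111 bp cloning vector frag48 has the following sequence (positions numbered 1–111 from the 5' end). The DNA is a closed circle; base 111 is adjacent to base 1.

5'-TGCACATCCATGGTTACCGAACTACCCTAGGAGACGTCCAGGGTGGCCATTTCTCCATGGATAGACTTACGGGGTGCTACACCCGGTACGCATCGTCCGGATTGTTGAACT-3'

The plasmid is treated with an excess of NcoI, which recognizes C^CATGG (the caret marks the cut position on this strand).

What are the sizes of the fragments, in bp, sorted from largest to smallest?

64, 47 bp

NcoI sites (CCATGG) start at positions 8, 55.
NcoI cuts after the first base of each site, so after positions 8, 55.
Circular molecule, 2 cuts → 2 fragments:
  9–55 → 47 bp
  56–111 then 1–8 → 56 + 8 = 64 bp
Sorted largest to smallest: 64, 47 bp.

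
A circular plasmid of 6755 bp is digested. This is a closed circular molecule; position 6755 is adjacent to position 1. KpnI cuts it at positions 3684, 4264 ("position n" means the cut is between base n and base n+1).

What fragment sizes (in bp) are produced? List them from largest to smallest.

Circular molecule, 2 cuts → 2 fragments:
  4264 − 3684 = 580 bp
  wrap: 6755 − 4264 + 3684 = 6175 bp
Sorted largest to smallest: 6175, 580 bp.

6175, 580 bp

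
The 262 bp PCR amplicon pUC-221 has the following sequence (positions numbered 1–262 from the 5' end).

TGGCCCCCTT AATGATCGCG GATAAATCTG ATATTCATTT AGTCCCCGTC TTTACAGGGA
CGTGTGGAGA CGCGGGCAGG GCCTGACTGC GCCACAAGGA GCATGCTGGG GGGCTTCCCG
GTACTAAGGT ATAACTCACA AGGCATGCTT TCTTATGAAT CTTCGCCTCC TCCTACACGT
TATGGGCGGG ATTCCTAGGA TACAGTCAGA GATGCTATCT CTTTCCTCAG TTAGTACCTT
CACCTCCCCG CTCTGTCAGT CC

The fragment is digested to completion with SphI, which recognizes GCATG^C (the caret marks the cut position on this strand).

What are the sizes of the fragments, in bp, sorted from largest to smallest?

SphI sites (GCATGC) start at positions 101, 143.
SphI cuts after base 5 of each site (before the last base), so after positions 105, 147.
Linear molecule, 2 cuts → 3 fragments:
  1–105 → 105 bp
  106–147 → 42 bp
  148–262 → 115 bp
Sorted largest to smallest: 115, 105, 42 bp.

115, 105, 42 bp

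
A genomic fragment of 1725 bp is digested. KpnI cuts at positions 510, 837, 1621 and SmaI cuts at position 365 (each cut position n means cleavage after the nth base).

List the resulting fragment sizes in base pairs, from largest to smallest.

Combined cut positions (sorted): 365, 510, 837, 1621.
Linear molecule, 4 cuts → 5 fragments:
  365 − 0 = 365 bp
  510 − 365 = 145 bp
  837 − 510 = 327 bp
  1621 − 837 = 784 bp
  1725 − 1621 = 104 bp
Sorted largest to smallest: 784, 365, 327, 145, 104 bp.

784, 365, 327, 145, 104 bp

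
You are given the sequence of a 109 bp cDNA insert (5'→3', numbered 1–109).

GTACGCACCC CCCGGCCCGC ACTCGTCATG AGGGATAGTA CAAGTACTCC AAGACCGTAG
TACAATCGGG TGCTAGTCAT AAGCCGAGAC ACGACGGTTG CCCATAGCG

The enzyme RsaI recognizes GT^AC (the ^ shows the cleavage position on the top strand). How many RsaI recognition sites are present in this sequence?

4

GTAC occurs starting at positions 1, 38, 44, 60.
RsaI cuts at 4 sites.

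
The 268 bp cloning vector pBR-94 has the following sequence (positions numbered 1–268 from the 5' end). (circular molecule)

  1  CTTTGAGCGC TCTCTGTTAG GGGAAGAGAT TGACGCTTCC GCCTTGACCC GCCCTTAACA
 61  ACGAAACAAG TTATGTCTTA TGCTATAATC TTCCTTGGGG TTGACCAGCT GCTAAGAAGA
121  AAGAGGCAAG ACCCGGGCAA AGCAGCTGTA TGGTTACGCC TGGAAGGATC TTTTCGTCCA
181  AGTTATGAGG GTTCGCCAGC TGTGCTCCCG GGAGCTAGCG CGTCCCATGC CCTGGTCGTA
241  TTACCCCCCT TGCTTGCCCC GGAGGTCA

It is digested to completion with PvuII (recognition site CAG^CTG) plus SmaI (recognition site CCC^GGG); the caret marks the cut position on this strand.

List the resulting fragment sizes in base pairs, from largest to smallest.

PvuII sites (CAGCTG) start at positions 106, 143, 197.
PvuII cuts after base 3 of each site, so after positions 108, 145, 199.
SmaI sites (CCCGGG) start at positions 132, 207.
SmaI cuts after base 3 of each site, so after positions 134, 209.
Combined cut positions: 108, 134, 145, 199, 209.
Circular molecule, 5 cuts → 5 fragments:
  109–134 → 26 bp
  135–145 → 11 bp
  146–199 → 54 bp
  200–209 → 10 bp
  210–268 then 1–108 → 59 + 108 = 167 bp
Sorted largest to smallest: 167, 54, 26, 11, 10 bp.

167, 54, 26, 11, 10 bp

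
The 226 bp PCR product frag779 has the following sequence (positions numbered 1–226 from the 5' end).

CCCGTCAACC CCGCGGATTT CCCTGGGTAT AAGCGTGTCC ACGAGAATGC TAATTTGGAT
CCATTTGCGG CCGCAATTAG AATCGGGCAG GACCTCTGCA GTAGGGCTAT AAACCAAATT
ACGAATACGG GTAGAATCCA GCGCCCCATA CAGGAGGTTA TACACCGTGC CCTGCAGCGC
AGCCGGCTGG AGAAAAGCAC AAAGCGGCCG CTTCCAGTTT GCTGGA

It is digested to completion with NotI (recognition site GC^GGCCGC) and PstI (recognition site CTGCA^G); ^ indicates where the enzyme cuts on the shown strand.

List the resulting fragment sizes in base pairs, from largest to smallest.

NotI sites (GCGGCCGC) start at positions 67, 204.
NotI cuts after base 2 of each site, so after positions 68, 205.
PstI sites (CTGCAG) start at positions 96, 172.
PstI cuts after base 5 of each site (before the last base), so after positions 100, 176.
Combined cut positions: 68, 100, 176, 205.
Linear molecule, 4 cuts → 5 fragments:
  1–68 → 68 bp
  69–100 → 32 bp
  101–176 → 76 bp
  177–205 → 29 bp
  206–226 → 21 bp
Sorted largest to smallest: 76, 68, 32, 29, 21 bp.

76, 68, 32, 29, 21 bp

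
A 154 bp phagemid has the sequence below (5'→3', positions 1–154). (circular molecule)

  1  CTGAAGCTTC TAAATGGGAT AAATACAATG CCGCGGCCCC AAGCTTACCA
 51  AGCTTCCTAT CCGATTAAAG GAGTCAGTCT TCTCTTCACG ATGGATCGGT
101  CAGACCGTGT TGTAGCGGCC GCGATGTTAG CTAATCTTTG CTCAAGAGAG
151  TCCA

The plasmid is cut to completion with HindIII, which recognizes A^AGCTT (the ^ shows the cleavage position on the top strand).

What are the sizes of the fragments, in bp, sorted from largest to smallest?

108, 37, 9 bp

HindIII sites (AAGCTT) start at positions 4, 41, 50.
HindIII cuts after the first base of each site, so after positions 4, 41, 50.
Circular molecule, 3 cuts → 3 fragments:
  5–41 → 37 bp
  42–50 → 9 bp
  51–154 then 1–4 → 104 + 4 = 108 bp
Sorted largest to smallest: 108, 37, 9 bp.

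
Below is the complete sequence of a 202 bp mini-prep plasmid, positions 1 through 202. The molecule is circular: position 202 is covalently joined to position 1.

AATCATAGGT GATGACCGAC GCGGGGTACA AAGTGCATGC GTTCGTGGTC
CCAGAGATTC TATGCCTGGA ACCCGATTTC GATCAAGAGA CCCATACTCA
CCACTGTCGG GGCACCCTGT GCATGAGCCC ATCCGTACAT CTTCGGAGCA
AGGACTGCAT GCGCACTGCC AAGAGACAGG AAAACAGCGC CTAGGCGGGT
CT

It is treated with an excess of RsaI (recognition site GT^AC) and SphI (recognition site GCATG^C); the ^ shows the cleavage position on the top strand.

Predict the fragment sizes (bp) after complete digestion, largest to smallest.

RsaI sites (GTAC) start at positions 26, 135.
RsaI cuts after base 2 of each site, so after positions 27, 136.
SphI sites (GCATGC) start at positions 35, 157.
SphI cuts after base 5 of each site (before the last base), so after positions 39, 161.
Combined cut positions: 27, 39, 136, 161.
Circular molecule, 4 cuts → 4 fragments:
  28–39 → 12 bp
  40–136 → 97 bp
  137–161 → 25 bp
  162–202 then 1–27 → 41 + 27 = 68 bp
Sorted largest to smallest: 97, 68, 25, 12 bp.

97, 68, 25, 12 bp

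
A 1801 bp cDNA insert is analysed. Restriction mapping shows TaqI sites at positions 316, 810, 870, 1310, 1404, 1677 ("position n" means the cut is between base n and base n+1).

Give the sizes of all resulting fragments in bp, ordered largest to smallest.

494, 440, 316, 273, 124, 94, 60 bp

Linear molecule, 6 cuts → 7 fragments:
  316 − 0 = 316 bp
  810 − 316 = 494 bp
  870 − 810 = 60 bp
  1310 − 870 = 440 bp
  1404 − 1310 = 94 bp
  1677 − 1404 = 273 bp
  1801 − 1677 = 124 bp
Sorted largest to smallest: 494, 440, 316, 273, 124, 94, 60 bp.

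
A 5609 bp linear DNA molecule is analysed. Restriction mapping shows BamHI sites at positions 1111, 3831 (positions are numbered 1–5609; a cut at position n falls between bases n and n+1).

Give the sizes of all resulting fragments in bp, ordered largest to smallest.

2720, 1778, 1111 bp

Linear molecule, 2 cuts → 3 fragments:
  1111 − 0 = 1111 bp
  3831 − 1111 = 2720 bp
  5609 − 3831 = 1778 bp
Sorted largest to smallest: 2720, 1778, 1111 bp.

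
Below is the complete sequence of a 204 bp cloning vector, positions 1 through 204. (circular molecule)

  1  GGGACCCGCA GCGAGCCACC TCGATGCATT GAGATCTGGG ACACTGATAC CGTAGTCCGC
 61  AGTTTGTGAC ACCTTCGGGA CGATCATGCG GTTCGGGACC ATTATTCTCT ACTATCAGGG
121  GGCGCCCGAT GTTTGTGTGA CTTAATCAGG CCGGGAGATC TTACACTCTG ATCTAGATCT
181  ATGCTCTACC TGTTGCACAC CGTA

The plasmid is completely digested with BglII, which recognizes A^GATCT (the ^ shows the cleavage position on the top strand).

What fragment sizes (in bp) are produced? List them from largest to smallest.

BglII sites (AGATCT) start at positions 32, 156, 175.
BglII cuts after the first base of each site, so after positions 32, 156, 175.
Circular molecule, 3 cuts → 3 fragments:
  33–156 → 124 bp
  157–175 → 19 bp
  176–204 then 1–32 → 29 + 32 = 61 bp
Sorted largest to smallest: 124, 61, 19 bp.

124, 61, 19 bp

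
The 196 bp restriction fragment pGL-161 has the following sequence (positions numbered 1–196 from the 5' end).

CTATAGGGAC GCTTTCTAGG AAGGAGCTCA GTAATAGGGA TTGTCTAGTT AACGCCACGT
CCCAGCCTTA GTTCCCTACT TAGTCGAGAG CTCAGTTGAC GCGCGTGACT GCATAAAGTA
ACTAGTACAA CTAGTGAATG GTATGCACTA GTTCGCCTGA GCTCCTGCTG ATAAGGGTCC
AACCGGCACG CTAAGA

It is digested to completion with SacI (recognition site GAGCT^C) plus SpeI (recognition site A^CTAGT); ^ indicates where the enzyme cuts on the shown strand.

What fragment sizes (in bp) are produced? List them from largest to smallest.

64, 33, 29, 28, 17, 16, 9 bp

SacI sites (GAGCTC) start at positions 24, 88, 159.
SacI cuts after base 5 of each site (before the last base), so after positions 28, 92, 163.
SpeI sites (ACTAGT) start at positions 121, 130, 147.
SpeI cuts after the first base of each site, so after positions 121, 130, 147.
Combined cut positions: 28, 92, 121, 130, 147, 163.
Linear molecule, 6 cuts → 7 fragments:
  1–28 → 28 bp
  29–92 → 64 bp
  93–121 → 29 bp
  122–130 → 9 bp
  131–147 → 17 bp
  148–163 → 16 bp
  164–196 → 33 bp
Sorted largest to smallest: 64, 33, 29, 28, 17, 16, 9 bp.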